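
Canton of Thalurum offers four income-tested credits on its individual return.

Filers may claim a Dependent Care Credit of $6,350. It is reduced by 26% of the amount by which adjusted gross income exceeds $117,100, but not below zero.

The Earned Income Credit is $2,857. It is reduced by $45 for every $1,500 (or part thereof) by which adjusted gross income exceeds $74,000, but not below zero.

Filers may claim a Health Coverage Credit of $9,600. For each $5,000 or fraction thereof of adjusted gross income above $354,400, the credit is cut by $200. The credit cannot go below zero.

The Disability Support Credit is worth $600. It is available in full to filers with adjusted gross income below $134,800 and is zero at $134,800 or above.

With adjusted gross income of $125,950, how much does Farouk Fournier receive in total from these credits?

Dependent Care Credit: 26% of the $8,850 excess over $117,100 is $2,301; credit = $6,350 − $2,301 = $4,049.
Earned Income Credit: income exceeds $74,000 by $51,950, which is 35 full-or-partial $1,500 increments; reduction = 35 × $45 = $1,575, leaving $1,282.
Health Coverage Credit: $125,950 is at or below the $354,400 threshold, so the full $9,600 applies.
Disability Support Credit: $125,950 is below the $134,800 cutoff, so the full $600 applies.
Total: $4,049 + $1,282 + $9,600 + $600 = $15,531.

$15,531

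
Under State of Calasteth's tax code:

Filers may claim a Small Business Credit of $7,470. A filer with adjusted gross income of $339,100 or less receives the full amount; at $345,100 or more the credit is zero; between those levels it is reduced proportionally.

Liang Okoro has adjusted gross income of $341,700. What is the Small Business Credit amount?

Small Business Credit: $341,700 is $2,600 into a $6,000 phase-out range, leaving 3,400/6,000 of the credit: $7,470 × 3,400/6,000 = $4,233.

$4,233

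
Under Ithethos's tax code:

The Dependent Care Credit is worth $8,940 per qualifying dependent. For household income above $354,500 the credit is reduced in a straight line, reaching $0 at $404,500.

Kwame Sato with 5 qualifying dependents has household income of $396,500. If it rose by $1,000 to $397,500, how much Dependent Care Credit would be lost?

At $396,500 — base = 5 × $8,940 = $44,700. $396,500 is $42,000 into a $50,000 phase-out range, leaving 8,000/50,000 of the credit: $44,700 × 8,000/50,000 = $7,152.
At $397,500 — base = 5 × $8,940 = $44,700. $397,500 is $43,000 into a $50,000 phase-out range, leaving 7,000/50,000 of the credit: $44,700 × 7,000/50,000 = $6,258.
Lost: $7,152 − $6,258 = $894.

$894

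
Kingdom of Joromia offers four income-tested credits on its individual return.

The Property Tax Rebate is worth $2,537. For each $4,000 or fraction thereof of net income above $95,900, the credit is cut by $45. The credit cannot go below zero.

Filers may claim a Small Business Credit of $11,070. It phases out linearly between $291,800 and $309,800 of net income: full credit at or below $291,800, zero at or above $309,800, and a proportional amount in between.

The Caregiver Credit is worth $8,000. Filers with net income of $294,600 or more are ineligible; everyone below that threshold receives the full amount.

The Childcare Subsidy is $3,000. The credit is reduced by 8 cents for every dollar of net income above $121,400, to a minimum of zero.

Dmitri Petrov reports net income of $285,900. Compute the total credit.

Property Tax Rebate: income exceeds $95,900 by $190,000, which is 48 full-or-partial $4,000 increments; reduction = 48 × $45 = $2,160, leaving $377.
Small Business Credit: $285,900 is at or below the $291,800 threshold, so the full $11,070 applies.
Caregiver Credit: $285,900 is below the $294,600 cutoff, so the full $8,000 applies.
Childcare Subsidy: 8% of the $164,500 excess over $121,400 is $13,160 ≥ base, so the credit is $0.
Total: $377 + $11,070 + $8,000 + $0 = $19,447.

$19,447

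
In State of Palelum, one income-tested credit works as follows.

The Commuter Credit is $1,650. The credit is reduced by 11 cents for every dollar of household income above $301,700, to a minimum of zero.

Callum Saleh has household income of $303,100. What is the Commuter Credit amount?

$1,496

Commuter Credit: 11% of the $1,400 excess over $301,700 is $154; credit = $1,650 − $154 = $1,496.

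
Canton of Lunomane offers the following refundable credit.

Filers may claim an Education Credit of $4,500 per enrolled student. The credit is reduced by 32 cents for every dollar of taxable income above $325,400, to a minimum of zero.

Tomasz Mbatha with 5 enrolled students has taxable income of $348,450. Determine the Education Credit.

$15,124

Education Credit: base = 5 × $4,500 = $22,500. 32% of the $23,050 excess over $325,400 is $7,376; credit = $22,500 − $7,376 = $15,124.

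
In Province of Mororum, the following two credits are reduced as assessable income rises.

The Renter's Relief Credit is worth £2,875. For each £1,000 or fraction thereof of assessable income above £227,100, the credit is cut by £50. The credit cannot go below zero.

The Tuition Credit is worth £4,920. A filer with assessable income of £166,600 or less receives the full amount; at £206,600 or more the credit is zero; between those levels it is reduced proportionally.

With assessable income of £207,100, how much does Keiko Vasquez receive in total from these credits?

Renter's Relief Credit: £207,100 is at or below the £227,100 threshold, so the full £2,875 applies.
Tuition Credit: £207,100 is at or above £206,600, so the credit is £0.
Total: £2,875 + £0 = £2,875.

£2,875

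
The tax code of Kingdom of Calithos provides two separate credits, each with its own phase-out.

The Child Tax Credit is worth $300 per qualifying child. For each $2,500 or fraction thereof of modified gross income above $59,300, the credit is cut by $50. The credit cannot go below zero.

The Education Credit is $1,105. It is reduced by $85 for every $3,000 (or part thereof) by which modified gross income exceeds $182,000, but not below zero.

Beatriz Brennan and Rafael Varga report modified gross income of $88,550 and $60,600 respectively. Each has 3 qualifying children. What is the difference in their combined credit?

$550

Beatriz ($88,550): Child Tax Credit: base = 3 × $300 = $900. income exceeds $59,300 by $29,250, which is 12 full-or-partial $2,500 increments; reduction = 12 × $50 = $600, leaving $300. Education Credit: $88,550 is at or below the $182,000 threshold, so the full $1,105 applies. total $300 + $1,105 = $1,405
Rafael ($60,600): Child Tax Credit: base = 3 × $300 = $900. income exceeds $59,300 by $1,300, which is 1 full-or-partial $2,500 increment; reduction = 1 × $50 = $50, leaving $850. Education Credit: $60,600 is at or below the $182,000 threshold, so the full $1,105 applies. total $850 + $1,105 = $1,955
Difference: |$1,405 − $1,955| = $550.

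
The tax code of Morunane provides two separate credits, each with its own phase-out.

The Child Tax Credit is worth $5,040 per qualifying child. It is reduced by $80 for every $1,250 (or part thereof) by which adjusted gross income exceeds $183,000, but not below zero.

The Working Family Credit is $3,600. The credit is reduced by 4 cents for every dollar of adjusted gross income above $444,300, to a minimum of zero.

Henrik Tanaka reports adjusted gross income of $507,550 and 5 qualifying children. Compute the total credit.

$5,470

Child Tax Credit: base = 5 × $5,040 = $25,200. income exceeds $183,000 by $324,550, which is 260 full-or-partial $1,250 increments; reduction = 260 × $80 = $20,800, leaving $4,400.
Working Family Credit: 4% of the $63,250 excess over $444,300 is $2,530; credit = $3,600 − $2,530 = $1,070.
Total: $4,400 + $1,070 = $5,470.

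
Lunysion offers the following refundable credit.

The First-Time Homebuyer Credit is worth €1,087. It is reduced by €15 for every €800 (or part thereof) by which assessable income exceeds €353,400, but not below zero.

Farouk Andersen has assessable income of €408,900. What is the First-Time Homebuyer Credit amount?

€37

First-Time Homebuyer Credit: income exceeds €353,400 by €55,500, which is 70 full-or-partial €800 increments; reduction = 70 × €15 = €1,050, leaving €37.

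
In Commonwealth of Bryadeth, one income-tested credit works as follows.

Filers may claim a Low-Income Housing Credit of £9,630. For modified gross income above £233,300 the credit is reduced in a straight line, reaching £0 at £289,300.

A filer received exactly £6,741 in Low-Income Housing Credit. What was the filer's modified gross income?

£6,741 is 6,741/9,630 of the full £9,630, so 2,889/9,630 of the £56,000 range has been used: income = £233,300 + £56,000 × 2,889/9,630 = £250,100.

£250,100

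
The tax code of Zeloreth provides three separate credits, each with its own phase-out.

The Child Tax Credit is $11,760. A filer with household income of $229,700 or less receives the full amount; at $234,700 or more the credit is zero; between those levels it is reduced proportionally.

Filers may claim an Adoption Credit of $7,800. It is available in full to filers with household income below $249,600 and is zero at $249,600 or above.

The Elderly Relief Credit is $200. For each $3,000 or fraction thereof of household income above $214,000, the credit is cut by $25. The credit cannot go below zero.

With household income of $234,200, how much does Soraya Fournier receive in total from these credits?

$9,001

Child Tax Credit: $234,200 is $4,500 into a $5,000 phase-out range, leaving 500/5,000 of the credit: $11,760 × 500/5,000 = $1,176.
Adoption Credit: $234,200 is below the $249,600 cutoff, so the full $7,800 applies.
Elderly Relief Credit: income exceeds $214,000 by $20,200, which is 7 full-or-partial $3,000 increments; reduction = 7 × $25 = $175, leaving $25.
Total: $1,176 + $7,800 + $25 = $9,001.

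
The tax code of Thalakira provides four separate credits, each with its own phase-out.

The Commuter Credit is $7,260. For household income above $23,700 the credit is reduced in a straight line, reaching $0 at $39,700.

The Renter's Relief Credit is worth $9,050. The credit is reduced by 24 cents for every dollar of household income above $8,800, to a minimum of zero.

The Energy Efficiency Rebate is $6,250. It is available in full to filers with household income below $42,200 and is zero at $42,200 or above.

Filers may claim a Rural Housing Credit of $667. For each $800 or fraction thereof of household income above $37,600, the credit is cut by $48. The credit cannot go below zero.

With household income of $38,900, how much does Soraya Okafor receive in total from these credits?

$9,010

Commuter Credit: $38,900 is $15,200 into a $16,000 phase-out range, leaving 800/16,000 of the credit: $7,260 × 800/16,000 = $363.
Renter's Relief Credit: 24% of the $30,100 excess over $8,800 is $7,224; credit = $9,050 − $7,224 = $1,826.
Energy Efficiency Rebate: $38,900 is below the $42,200 cutoff, so the full $6,250 applies.
Rural Housing Credit: income exceeds $37,600 by $1,300, which is 2 full-or-partial $800 increments; reduction = 2 × $48 = $96, leaving $571.
Total: $363 + $1,826 + $6,250 + $571 = $9,010.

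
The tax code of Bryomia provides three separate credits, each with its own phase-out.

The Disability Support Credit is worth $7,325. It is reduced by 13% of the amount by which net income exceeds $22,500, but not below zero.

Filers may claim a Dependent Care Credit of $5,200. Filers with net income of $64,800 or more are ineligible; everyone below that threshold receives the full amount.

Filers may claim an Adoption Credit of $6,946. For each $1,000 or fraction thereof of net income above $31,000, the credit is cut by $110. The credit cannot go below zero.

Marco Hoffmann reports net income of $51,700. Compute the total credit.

$13,365

Disability Support Credit: 13% of the $29,200 excess over $22,500 is $3,796; credit = $7,325 − $3,796 = $3,529.
Dependent Care Credit: $51,700 is below the $64,800 cutoff, so the full $5,200 applies.
Adoption Credit: income exceeds $31,000 by $20,700, which is 21 full-or-partial $1,000 increments; reduction = 21 × $110 = $2,310, leaving $4,636.
Total: $3,529 + $5,200 + $4,636 = $13,365.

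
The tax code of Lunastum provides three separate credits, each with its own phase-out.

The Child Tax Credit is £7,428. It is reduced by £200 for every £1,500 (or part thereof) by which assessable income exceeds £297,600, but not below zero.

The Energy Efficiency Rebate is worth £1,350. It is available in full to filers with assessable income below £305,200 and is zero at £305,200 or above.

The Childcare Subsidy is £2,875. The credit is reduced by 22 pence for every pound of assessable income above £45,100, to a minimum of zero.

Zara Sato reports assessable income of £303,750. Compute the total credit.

Child Tax Credit: income exceeds £297,600 by £6,150, which is 5 full-or-partial £1,500 increments; reduction = 5 × £200 = £1,000, leaving £6,428.
Energy Efficiency Rebate: £303,750 is below the £305,200 cutoff, so the full £1,350 applies.
Childcare Subsidy: 22% of the £258,650 excess over £45,100 is £56,903 ≥ base, so the credit is £0.
Total: £6,428 + £1,350 + £0 = £7,778.

£7,778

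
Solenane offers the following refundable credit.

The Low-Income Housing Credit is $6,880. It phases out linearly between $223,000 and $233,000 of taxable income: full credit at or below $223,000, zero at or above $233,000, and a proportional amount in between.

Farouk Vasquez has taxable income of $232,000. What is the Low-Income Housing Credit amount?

$688

Low-Income Housing Credit: $232,000 is $9,000 into a $10,000 phase-out range, leaving 1,000/10,000 of the credit: $6,880 × 1,000/10,000 = $688.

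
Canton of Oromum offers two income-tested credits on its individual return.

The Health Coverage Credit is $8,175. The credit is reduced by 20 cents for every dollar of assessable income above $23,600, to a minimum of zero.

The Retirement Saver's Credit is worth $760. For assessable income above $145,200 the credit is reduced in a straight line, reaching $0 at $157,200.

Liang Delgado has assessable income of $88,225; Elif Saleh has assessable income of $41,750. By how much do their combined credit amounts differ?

Liang ($88,225): Health Coverage Credit: 20% of the $64,625 excess over $23,600 is $12,925 ≥ base, so the credit is $0. Retirement Saver's Credit: $88,225 is at or below the $145,200 threshold, so the full $760 applies. total $0 + $760 = $760
Elif ($41,750): Health Coverage Credit: 20% of the $18,150 excess over $23,600 is $3,630; credit = $8,175 − $3,630 = $4,545. Retirement Saver's Credit: $41,750 is at or below the $145,200 threshold, so the full $760 applies. total $4,545 + $760 = $5,305
Difference: |$760 − $5,305| = $4,545.

$4,545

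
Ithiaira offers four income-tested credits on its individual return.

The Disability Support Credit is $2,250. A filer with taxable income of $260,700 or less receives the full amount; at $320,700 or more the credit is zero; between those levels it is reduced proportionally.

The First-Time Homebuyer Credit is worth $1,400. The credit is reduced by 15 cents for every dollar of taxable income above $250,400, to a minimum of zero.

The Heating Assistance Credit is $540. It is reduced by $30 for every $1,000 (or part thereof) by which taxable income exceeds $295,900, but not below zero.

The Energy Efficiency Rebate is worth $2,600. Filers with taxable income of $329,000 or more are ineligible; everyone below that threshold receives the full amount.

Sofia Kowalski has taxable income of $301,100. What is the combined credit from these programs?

Disability Support Credit: $301,100 is $40,400 into a $60,000 phase-out range, leaving 19,600/60,000 of the credit: $2,250 × 19,600/60,000 = $735.
First-Time Homebuyer Credit: 15% of the $50,700 excess over $250,400 is $7,605 ≥ base, so the credit is $0.
Heating Assistance Credit: income exceeds $295,900 by $5,200, which is 6 full-or-partial $1,000 increments; reduction = 6 × $30 = $180, leaving $360.
Energy Efficiency Rebate: $301,100 is below the $329,000 cutoff, so the full $2,600 applies.
Total: $735 + $0 + $360 + $2,600 = $3,695.

$3,695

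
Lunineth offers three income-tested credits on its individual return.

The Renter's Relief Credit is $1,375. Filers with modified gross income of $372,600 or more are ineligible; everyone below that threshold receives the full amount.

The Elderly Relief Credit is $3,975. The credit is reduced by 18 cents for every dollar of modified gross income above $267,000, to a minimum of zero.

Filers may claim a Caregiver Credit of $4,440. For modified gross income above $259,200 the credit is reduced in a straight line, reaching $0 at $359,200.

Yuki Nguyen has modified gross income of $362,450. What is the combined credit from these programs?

$1,375

Renter's Relief Credit: $362,450 is below the $372,600 cutoff, so the full $1,375 applies.
Elderly Relief Credit: 18% of the $95,450 excess over $267,000 is $17,181 ≥ base, so the credit is $0.
Caregiver Credit: $362,450 is at or above $359,200, so the credit is $0.
Total: $1,375 + $0 + $0 = $1,375.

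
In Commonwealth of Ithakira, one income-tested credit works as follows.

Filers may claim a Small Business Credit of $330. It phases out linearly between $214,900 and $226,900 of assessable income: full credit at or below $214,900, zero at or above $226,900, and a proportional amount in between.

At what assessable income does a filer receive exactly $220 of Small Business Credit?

$218,900

$220 is 220/330 of the full $330, so 110/330 of the $12,000 range has been used: income = $214,900 + $12,000 × 110/330 = $218,900.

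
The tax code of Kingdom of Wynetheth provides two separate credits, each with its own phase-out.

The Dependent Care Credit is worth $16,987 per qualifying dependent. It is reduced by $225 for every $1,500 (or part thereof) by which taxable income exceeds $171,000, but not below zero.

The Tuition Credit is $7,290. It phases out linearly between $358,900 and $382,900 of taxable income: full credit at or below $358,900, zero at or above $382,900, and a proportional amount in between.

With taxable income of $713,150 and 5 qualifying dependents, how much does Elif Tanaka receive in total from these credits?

Dependent Care Credit: base = 5 × $16,987 = $84,935. income exceeds $171,000 by $542,150, which is 362 full-or-partial $1,500 increments; reduction = 362 × $225 = $81,450, leaving $3,485.
Tuition Credit: $713,150 is at or above $382,900, so the credit is $0.
Total: $3,485 + $0 = $3,485.

$3,485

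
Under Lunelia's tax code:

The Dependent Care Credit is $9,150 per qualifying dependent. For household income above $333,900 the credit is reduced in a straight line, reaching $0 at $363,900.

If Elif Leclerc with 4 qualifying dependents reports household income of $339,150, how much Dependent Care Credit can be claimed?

$30,195

Dependent Care Credit: base = 4 × $9,150 = $36,600. $339,150 is $5,250 into a $30,000 phase-out range, leaving 24,750/30,000 of the credit: $36,600 × 24,750/30,000 = $30,195.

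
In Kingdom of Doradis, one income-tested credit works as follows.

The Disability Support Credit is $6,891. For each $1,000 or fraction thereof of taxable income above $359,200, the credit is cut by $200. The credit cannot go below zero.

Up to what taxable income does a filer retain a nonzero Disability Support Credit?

$393,200

After 34 increments the reduction is 34 × $200 = $6,800, leaving $91; one more increment wipes it out. Increment 34 ends at excess 34 × $1,000 = $34,000, so the highest qualifying income is $359,200 + $34,000 = $393,200.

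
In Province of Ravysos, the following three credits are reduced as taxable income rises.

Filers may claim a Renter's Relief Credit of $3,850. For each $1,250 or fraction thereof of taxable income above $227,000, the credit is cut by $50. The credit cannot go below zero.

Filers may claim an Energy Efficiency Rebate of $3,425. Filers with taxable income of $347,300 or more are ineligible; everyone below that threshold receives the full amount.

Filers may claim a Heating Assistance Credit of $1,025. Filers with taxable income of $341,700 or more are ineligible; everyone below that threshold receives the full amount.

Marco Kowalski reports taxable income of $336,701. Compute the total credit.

Renter's Relief Credit: income exceeds $227,000 by $109,701 → 88 increments × $50 = $4,400 ≥ base, so the credit is $0.
Energy Efficiency Rebate: $336,701 is below the $347,300 cutoff, so the full $3,425 applies.
Heating Assistance Credit: $336,701 is below the $341,700 cutoff, so the full $1,025 applies.
Total: $0 + $3,425 + $1,025 = $4,450.

$4,450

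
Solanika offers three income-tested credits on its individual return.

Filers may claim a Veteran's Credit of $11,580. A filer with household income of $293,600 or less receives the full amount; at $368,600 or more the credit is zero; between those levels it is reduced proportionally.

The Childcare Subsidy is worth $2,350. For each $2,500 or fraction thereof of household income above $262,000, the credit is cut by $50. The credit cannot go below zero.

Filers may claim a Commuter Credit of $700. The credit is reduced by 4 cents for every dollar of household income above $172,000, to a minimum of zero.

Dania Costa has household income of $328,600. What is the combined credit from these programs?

$7,176

Veteran's Credit: $328,600 is $35,000 into a $75,000 phase-out range, leaving 40,000/75,000 of the credit: $11,580 × 40,000/75,000 = $6,176.
Childcare Subsidy: income exceeds $262,000 by $66,600, which is 27 full-or-partial $2,500 increments; reduction = 27 × $50 = $1,350, leaving $1,000.
Commuter Credit: 4% of the $156,600 excess over $172,000 is $6,264 ≥ base, so the credit is $0.
Total: $6,176 + $1,000 + $0 = $7,176.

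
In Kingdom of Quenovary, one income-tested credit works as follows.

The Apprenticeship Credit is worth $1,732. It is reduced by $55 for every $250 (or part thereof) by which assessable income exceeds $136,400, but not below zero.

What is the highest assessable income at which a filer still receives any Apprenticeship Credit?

$144,150

After 31 increments the reduction is 31 × $55 = $1,705, leaving $27; one more increment wipes it out. Increment 31 ends at excess 31 × $250 = $7,750, so the highest qualifying income is $136,400 + $7,750 = $144,150.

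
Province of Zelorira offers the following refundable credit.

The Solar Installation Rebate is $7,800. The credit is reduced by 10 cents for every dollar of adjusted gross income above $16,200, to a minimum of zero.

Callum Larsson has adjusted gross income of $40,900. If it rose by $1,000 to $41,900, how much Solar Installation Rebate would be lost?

At $40,900 — 10% of the $24,700 excess over $16,200 is $2,470; credit = $7,800 − $2,470 = $5,330.
At $41,900 — 10% of the $25,700 excess over $16,200 is $2,570; credit = $7,800 − $2,570 = $5,230.
Lost: $5,330 − $5,230 = $100.

$100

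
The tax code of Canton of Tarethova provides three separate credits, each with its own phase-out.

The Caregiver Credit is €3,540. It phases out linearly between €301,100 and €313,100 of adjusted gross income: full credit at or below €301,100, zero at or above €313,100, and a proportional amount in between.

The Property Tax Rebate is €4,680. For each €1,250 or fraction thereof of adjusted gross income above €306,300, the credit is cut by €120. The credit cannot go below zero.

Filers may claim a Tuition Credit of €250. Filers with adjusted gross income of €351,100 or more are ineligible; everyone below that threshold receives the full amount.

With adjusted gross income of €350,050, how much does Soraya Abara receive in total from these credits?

Caregiver Credit: €350,050 is at or above €313,100, so the credit is €0.
Property Tax Rebate: income exceeds €306,300 by €43,750, which is 35 full-or-partial €1,250 increments; reduction = 35 × €120 = €4,200, leaving €480.
Tuition Credit: €350,050 is below the €351,100 cutoff, so the full €250 applies.
Total: €0 + €480 + €250 = €730.

€730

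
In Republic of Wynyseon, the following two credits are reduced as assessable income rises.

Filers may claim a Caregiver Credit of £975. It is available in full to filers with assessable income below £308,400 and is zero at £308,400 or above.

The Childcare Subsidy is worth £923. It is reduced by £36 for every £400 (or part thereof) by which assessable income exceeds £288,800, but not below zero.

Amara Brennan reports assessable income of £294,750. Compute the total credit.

Caregiver Credit: £294,750 is below the £308,400 cutoff, so the full £975 applies.
Childcare Subsidy: income exceeds £288,800 by £5,950, which is 15 full-or-partial £400 increments; reduction = 15 × £36 = £540, leaving £383.
Total: £975 + £383 = £1,358.

£1,358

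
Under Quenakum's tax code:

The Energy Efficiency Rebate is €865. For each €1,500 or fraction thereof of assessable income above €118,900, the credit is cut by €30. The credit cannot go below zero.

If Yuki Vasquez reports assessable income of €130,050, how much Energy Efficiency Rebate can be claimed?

Energy Efficiency Rebate: income exceeds €118,900 by €11,150, which is 8 full-or-partial €1,500 increments; reduction = 8 × €30 = €240, leaving €625.

€625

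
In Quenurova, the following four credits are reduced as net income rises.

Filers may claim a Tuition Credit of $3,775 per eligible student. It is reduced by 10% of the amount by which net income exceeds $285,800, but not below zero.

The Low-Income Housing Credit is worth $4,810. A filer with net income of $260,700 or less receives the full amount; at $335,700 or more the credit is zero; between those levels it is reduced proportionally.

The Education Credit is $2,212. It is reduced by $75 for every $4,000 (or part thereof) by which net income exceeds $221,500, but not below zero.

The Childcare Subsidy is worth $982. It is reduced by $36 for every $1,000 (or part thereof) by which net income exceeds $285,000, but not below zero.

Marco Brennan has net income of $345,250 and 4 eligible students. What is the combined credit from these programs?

$9,155

Tuition Credit: base = 4 × $3,775 = $15,100. 10% of the $59,450 excess over $285,800 is $5,945; credit = $15,100 − $5,945 = $9,155.
Low-Income Housing Credit: $345,250 is at or above $335,700, so the credit is $0.
Education Credit: income exceeds $221,500 by $123,750 → 31 increments × $75 = $2,325 ≥ base, so the credit is $0.
Childcare Subsidy: income exceeds $285,000 by $60,250 → 61 increments × $36 = $2,196 ≥ base, so the credit is $0.
Total: $9,155 + $0 + $0 + $0 = $9,155.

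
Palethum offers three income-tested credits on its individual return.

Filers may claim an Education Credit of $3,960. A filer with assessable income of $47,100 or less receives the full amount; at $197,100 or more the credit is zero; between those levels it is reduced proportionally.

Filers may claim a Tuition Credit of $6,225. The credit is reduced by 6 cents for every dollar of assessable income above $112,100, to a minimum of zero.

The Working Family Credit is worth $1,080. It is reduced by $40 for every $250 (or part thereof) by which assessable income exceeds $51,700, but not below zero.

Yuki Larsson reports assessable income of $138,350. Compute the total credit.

Education Credit: $138,350 is $91,250 into a $150,000 phase-out range, leaving 58,750/150,000 of the credit: $3,960 × 58,750/150,000 = $1,551.
Tuition Credit: 6% of the $26,250 excess over $112,100 is $1,575; credit = $6,225 − $1,575 = $4,650.
Working Family Credit: income exceeds $51,700 by $86,650 → 347 increments × $40 = $13,880 ≥ base, so the credit is $0.
Total: $1,551 + $4,650 + $0 = $6,201.

$6,201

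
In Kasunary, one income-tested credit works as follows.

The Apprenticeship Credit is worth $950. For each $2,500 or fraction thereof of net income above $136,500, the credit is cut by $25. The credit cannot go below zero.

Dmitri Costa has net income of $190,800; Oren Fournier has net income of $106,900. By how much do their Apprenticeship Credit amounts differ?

Dmitri ($190,800): Apprenticeship Credit: income exceeds $136,500 by $54,300, which is 22 full-or-partial $2,500 increments; reduction = 22 × $25 = $550, leaving $400.
Oren ($106,900): Apprenticeship Credit: $106,900 is at or below the $136,500 threshold, so the full $950 applies.
Difference: |$400 − $950| = $550.

$550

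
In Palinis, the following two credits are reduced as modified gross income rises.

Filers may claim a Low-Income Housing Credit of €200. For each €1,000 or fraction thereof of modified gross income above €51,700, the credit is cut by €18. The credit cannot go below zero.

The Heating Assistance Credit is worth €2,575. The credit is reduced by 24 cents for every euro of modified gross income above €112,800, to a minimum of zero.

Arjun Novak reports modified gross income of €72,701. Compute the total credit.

Low-Income Housing Credit: income exceeds €51,700 by €21,001 → 22 increments × €18 = €396 ≥ base, so the credit is €0.
Heating Assistance Credit: €72,701 is at or below the €112,800 threshold, so the full €2,575 applies.
Total: €0 + €2,575 = €2,575.

€2,575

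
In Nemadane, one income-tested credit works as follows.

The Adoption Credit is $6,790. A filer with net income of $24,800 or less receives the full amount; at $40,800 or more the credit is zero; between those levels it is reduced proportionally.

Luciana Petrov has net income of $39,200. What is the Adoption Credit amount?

$679

Adoption Credit: $39,200 is $14,400 into a $16,000 phase-out range, leaving 1,600/16,000 of the credit: $6,790 × 1,600/16,000 = $679.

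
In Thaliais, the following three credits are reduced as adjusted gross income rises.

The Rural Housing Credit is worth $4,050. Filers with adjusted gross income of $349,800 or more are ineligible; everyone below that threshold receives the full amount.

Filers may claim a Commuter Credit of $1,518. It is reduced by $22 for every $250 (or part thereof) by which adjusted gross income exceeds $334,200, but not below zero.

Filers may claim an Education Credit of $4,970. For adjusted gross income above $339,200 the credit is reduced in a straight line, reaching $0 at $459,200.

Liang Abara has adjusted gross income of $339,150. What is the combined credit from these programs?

$10,098

Rural Housing Credit: $339,150 is below the $349,800 cutoff, so the full $4,050 applies.
Commuter Credit: income exceeds $334,200 by $4,950, which is 20 full-or-partial $250 increments; reduction = 20 × $22 = $440, leaving $1,078.
Education Credit: $339,150 is at or below the $339,200 threshold, so the full $4,970 applies.
Total: $4,050 + $1,078 + $4,970 = $10,098.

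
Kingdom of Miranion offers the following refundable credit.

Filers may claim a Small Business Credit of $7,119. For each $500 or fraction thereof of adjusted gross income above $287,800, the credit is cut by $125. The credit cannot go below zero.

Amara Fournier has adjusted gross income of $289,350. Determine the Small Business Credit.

$6,619

Small Business Credit: income exceeds $287,800 by $1,550, which is 4 full-or-partial $500 increments; reduction = 4 × $125 = $500, leaving $6,619.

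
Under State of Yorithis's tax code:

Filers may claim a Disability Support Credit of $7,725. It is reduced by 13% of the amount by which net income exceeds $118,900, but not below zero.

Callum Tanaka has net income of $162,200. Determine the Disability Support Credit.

Disability Support Credit: 13% of the $43,300 excess over $118,900 is $5,629; credit = $7,725 − $5,629 = $2,096.

$2,096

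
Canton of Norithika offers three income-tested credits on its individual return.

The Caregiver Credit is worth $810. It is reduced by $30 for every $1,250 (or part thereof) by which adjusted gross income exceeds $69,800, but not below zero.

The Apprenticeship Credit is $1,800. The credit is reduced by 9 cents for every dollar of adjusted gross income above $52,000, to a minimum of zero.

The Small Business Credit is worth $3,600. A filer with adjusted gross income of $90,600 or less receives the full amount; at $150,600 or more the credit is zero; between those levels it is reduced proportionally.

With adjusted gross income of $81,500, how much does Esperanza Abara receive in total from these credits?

Caregiver Credit: income exceeds $69,800 by $11,700, which is 10 full-or-partial $1,250 increments; reduction = 10 × $30 = $300, leaving $510.
Apprenticeship Credit: 9% of the $29,500 excess over $52,000 is $2,655 ≥ base, so the credit is $0.
Small Business Credit: $81,500 is at or below the $90,600 threshold, so the full $3,600 applies.
Total: $510 + $0 + $3,600 = $4,110.

$4,110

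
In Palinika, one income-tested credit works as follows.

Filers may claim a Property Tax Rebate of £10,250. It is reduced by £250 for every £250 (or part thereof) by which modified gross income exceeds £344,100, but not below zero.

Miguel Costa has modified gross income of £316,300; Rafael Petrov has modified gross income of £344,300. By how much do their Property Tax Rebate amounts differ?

Miguel (£316,300): Property Tax Rebate: £316,300 is at or below the £344,100 threshold, so the full £10,250 applies.
Rafael (£344,300): Property Tax Rebate: income exceeds £344,100 by £200, which is 1 full-or-partial £250 increment; reduction = 1 × £250 = £250, leaving £10,000.
Difference: |£10,250 − £10,000| = £250.

£250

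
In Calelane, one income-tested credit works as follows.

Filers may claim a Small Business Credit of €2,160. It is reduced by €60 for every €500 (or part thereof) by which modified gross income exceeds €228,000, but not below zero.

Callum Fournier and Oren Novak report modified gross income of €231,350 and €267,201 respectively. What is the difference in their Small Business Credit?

Callum (€231,350): Small Business Credit: income exceeds €228,000 by €3,350, which is 7 full-or-partial €500 increments; reduction = 7 × €60 = €420, leaving €1,740.
Oren (€267,201): Small Business Credit: income exceeds €228,000 by €39,201 → 79 increments × €60 = €4,740 ≥ base, so the credit is €0.
Difference: |€1,740 − €0| = €1,740.

€1,740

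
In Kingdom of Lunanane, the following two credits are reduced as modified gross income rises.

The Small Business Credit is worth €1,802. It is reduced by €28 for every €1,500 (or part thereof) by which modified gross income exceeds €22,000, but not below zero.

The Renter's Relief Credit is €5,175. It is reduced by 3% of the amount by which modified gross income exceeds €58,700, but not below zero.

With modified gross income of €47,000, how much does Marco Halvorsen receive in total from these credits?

€6,501

Small Business Credit: income exceeds €22,000 by €25,000, which is 17 full-or-partial €1,500 increments; reduction = 17 × €28 = €476, leaving €1,326.
Renter's Relief Credit: €47,000 is at or below the €58,700 threshold, so the full €5,175 applies.
Total: €1,326 + €5,175 = €6,501.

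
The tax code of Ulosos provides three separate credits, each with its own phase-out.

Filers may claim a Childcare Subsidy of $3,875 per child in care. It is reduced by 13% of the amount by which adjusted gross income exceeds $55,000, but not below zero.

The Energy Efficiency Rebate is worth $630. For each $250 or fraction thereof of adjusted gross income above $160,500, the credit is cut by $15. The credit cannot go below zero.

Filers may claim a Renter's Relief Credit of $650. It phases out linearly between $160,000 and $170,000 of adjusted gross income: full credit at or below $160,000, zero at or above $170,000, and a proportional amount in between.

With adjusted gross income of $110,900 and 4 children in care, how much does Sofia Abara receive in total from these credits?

$9,513

Childcare Subsidy: base = 4 × $3,875 = $15,500. 13% of the $55,900 excess over $55,000 is $7,267; credit = $15,500 − $7,267 = $8,233.
Energy Efficiency Rebate: $110,900 is at or below the $160,500 threshold, so the full $630 applies.
Renter's Relief Credit: $110,900 is at or below the $160,000 threshold, so the full $650 applies.
Total: $8,233 + $630 + $650 = $9,513.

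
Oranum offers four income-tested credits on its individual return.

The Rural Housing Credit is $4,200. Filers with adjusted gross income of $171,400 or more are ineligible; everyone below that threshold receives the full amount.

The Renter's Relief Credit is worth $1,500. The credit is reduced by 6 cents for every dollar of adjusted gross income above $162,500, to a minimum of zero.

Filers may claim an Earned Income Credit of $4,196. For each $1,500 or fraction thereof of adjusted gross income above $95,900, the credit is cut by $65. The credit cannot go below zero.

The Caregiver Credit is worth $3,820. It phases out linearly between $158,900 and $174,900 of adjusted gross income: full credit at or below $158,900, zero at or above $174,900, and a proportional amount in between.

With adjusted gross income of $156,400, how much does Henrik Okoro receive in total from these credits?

$11,051

Rural Housing Credit: $156,400 is below the $171,400 cutoff, so the full $4,200 applies.
Renter's Relief Credit: $156,400 is at or below the $162,500 threshold, so the full $1,500 applies.
Earned Income Credit: income exceeds $95,900 by $60,500, which is 41 full-or-partial $1,500 increments; reduction = 41 × $65 = $2,665, leaving $1,531.
Caregiver Credit: $156,400 is at or below the $158,900 threshold, so the full $3,820 applies.
Total: $4,200 + $1,500 + $1,531 + $3,820 = $11,051.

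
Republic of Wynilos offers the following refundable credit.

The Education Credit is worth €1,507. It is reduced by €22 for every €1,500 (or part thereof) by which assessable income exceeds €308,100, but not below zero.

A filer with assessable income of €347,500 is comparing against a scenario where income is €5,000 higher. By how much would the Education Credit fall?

€66

At €347,500 — income exceeds €308,100 by €39,400, which is 27 full-or-partial €1,500 increments; reduction = 27 × €22 = €594, leaving €913.
At €352,500 — income exceeds €308,100 by €44,400, which is 30 full-or-partial €1,500 increments; reduction = 30 × €22 = €660, leaving €847.
Lost: €913 − €847 = €66.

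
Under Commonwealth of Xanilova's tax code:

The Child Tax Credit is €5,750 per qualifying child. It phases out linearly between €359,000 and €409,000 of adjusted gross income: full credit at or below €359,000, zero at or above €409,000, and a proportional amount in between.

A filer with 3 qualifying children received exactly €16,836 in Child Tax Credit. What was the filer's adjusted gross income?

€360,200

Full credit = 3 × €5,750 = €17,250.
€16,836 is 16,836/17,250 of the full €17,250, so 414/17,250 of the €50,000 range has been used: income = €359,000 + €50,000 × 414/17,250 = €360,200.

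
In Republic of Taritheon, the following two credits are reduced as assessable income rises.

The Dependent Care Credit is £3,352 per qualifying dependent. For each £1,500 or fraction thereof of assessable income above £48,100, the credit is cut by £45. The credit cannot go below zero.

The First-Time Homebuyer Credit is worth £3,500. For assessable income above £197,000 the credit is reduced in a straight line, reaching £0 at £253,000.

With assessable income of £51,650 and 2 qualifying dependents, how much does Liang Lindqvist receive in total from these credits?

Dependent Care Credit: base = 2 × £3,352 = £6,704. income exceeds £48,100 by £3,550, which is 3 full-or-partial £1,500 increments; reduction = 3 × £45 = £135, leaving £6,569.
First-Time Homebuyer Credit: £51,650 is at or below the £197,000 threshold, so the full £3,500 applies.
Total: £6,569 + £3,500 = £10,069.

£10,069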